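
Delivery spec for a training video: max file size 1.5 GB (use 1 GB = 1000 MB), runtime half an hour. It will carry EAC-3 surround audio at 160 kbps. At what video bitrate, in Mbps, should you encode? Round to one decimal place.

6.5 Mbps

Budget: 1.5 GB = 12000.0 Mb.
30 min = 1800 s
Total bitrate budget: 12000.0 Mb / 1800 s = 6.667 Mbps.
Audio: 160 kbps = 0.160 Mbps.
Video: 6.667 − 0.160 = 6.507 Mbps.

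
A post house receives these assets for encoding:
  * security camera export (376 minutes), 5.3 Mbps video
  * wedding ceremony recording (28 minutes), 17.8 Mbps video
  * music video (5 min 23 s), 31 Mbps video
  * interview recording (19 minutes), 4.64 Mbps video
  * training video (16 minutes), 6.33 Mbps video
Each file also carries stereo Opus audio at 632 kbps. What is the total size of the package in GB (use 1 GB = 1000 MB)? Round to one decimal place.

Audio: 632 kbps = 0.632 Mbps.
security camera export: 5.932 Mbps × 22560 s = 133825.9 Mb
wedding ceremony recording: 18.432 Mbps × 1680 s = 30965.8 Mb
music video: 31.632 Mbps × 323 s = 10217.1 Mb
interview recording: 5.272 Mbps × 1140 s = 6010.1 Mb
training video: 6.962 Mbps × 960 s = 6683.5 Mb
Total: 187702.4 Mb = 23462.8 MB.
= 23.46 GB.

23.5 GB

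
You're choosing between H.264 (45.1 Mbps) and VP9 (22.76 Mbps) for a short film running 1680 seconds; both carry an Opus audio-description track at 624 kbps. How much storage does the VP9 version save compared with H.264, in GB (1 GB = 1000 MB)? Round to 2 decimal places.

4.69 GB

Audio: 624 kbps = 0.624 Mbps.
H.264: 45.724 Mbps × 1680 s = 76816.3 Mb = 9.602 GB.
VP9: 23.384 Mbps × 1680 s = 39285.1 Mb = 4.911 GB.
Saving: 9.602 − 4.911 = 4.691 GB.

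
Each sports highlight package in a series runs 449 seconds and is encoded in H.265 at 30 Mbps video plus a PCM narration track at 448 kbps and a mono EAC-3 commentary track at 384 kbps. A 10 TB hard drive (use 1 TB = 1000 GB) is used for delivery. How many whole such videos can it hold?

Audio total: 448 + 384 = 832 kbps = 0.832 Mbps.
Total bitrate: 30.832 Mbps.
Per item: 30.832 Mbps × 449 s = 13,844 Mb = 1,730 MB.
Capacity: 10 TB = 80,000,000 Mb; 5778.86 items → 5778 complete.

5778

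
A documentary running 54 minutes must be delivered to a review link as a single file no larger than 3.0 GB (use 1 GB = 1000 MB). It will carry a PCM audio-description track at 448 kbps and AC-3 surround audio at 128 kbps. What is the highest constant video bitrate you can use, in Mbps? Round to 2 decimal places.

Budget: 3.0 GB = 24000.0 Mb.
54 min = 3240 s
Total bitrate budget: 24000.0 Mb / 3240 s = 7.407 Mbps.
Audio total: 448 + 128 = 576 kbps = 0.576 Mbps.
Video: 7.407 − 0.576 = 6.831 Mbps.

6.83 Mbps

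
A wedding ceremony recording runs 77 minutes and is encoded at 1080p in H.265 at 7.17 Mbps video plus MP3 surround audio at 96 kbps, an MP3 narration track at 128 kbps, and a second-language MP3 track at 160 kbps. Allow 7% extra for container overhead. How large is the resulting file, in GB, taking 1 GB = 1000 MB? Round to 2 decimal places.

4.67 GB

77 min = 4620 s
Audio total: 96 + 128 + 160 = 384 kbps = 0.384 Mbps.
Total bitrate: 7.17 + 0.384 = 7.554 Mbps.
Stream data: 7.554 Mbps × 4620 s = 34899.5 Mb.
With 7% container overhead: ×1.07.
37,342 Mb ÷ 8 = 4,668 MB → 4.668 GB.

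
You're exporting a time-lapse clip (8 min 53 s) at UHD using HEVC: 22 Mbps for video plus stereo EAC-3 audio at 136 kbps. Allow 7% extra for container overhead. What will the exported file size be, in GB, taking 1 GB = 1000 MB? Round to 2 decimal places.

1.58 GB

8 min 53 s = 533 s
Audio: 136 kbps = 0.136 Mbps.
Total bitrate: 22 + 0.136 = 22.136 Mbps.
Stream data: 22.136 Mbps × 533 s = 11798.5 Mb.
With 7% container overhead: ×1.07.
12,624 Mb ÷ 8 = 1,578 MB → 1.578 GB.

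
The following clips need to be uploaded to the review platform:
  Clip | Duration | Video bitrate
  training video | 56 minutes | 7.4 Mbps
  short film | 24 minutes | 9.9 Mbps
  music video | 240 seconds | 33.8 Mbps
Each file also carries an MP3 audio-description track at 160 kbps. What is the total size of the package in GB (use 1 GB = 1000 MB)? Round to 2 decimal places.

Audio: 160 kbps = 0.160 Mbps.
training video: 7.560 Mbps × 3360 s = 25401.6 Mb
short film: 10.060 Mbps × 1440 s = 14486.4 Mb
music video: 33.960 Mbps × 240 s = 8150.4 Mb
Total: 48038.4 Mb = 6004.8 MB.
= 6.005 GB.

6.00 GB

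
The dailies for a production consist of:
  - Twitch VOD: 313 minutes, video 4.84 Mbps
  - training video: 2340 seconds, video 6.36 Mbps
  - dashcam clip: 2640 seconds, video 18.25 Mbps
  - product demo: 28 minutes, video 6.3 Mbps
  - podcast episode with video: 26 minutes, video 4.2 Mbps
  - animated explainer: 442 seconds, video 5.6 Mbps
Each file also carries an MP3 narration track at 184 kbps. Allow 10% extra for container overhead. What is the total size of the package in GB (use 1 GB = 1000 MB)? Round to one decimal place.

Audio: 184 kbps = 0.184 Mbps.
Twitch VOD: 5.024 Mbps × 18780 s × 1.10 = 103785.8 Mb
training video: 6.544 Mbps × 2340 s × 1.10 = 16844.3 Mb
dashcam clip: 18.434 Mbps × 2640 s × 1.10 = 53532.3 Mb
product demo: 6.484 Mbps × 1680 s × 1.10 = 11982.4 Mb
podcast episode with video: 4.384 Mbps × 1560 s × 1.10 = 7522.9 Mb
animated explainer: 5.784 Mbps × 442 s × 1.10 = 2812.2 Mb
Total: 196479.9 Mb = 24560.0 MB.
= 24.56 GB.

24.6 GB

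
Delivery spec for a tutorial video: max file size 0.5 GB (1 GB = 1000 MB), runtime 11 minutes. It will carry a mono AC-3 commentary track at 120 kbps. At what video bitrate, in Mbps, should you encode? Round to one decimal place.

Budget: 0.5 GB = 4000.0 Mb.
11 min = 660 s
Total bitrate budget: 4000.0 Mb / 660 s = 6.061 Mbps.
Audio: 120 kbps = 0.120 Mbps.
Video: 6.061 − 0.120 = 5.941 Mbps.

5.9 Mbps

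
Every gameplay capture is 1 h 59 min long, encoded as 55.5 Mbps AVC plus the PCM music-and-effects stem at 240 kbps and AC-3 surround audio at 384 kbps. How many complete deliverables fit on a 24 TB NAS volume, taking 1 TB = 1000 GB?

479

1 h 59 min = 119 min = 7140 s
Audio total: 240 + 384 = 624 kbps = 0.624 Mbps.
Total bitrate: 56.124 Mbps.
Per item: 56.124 Mbps × 7140 s = 400,725 Mb = 50,091 MB.
Capacity: 24 TB = 192,000,000 Mb; 479.13 items → 479 complete.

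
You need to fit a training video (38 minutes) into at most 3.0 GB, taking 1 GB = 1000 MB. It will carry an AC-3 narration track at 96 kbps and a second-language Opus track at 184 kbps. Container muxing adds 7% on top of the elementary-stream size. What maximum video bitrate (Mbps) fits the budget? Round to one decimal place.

Budget: 3.0 GB = 24000.0 Mb.
Stream payload after overhead: 24000.0 / 1.07 = 22429.9 Mb.
38 min = 2280 s
Total bitrate budget: 22429.9 Mb / 2280 s = 9.838 Mbps.
Audio total: 96 + 184 = 280 kbps = 0.280 Mbps.
Video: 9.838 − 0.280 = 9.558 Mbps.

9.6 Mbps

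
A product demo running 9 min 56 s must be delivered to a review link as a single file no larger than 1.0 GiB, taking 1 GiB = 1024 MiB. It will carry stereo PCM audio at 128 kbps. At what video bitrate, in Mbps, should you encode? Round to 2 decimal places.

14.28 Mbps

Budget: 1.0 GiB = 8589.9 Mb.
9 min 56 s = 596 s
Total bitrate budget: 8589.9 Mb / 596 s = 14.413 Mbps.
Audio: 128 kbps = 0.128 Mbps.
Video: 14.413 − 0.128 = 14.285 Mbps.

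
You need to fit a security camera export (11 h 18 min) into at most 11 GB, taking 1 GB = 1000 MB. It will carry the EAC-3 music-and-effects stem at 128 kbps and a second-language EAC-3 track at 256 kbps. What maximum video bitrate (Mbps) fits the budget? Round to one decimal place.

1.8 Mbps

Budget: 11 GB = 88000.0 Mb.
11 h 18 min = 678 min = 40680 s
Total bitrate budget: 88000.0 Mb / 40680 s = 2.163 Mbps.
Audio total: 128 + 256 = 384 kbps = 0.384 Mbps.
Video: 2.163 − 0.384 = 1.779 Mbps.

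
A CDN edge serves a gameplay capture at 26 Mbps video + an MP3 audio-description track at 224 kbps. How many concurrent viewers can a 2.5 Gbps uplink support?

95

Audio: 224 kbps = 0.224 Mbps.
Per-viewer media rate: 26.224 Mbps.
2.5 Gbps = 2,500 Mbps; 2,500 / 26.224 = 95.33 → 95 viewers.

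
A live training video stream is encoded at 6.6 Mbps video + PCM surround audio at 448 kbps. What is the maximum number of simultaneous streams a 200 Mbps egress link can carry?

28

Audio: 448 kbps = 0.448 Mbps.
Per-viewer media rate: 7.048 Mbps.
200 Mbps = 200.0 Mbps; 200.0 / 7.048 = 28.38 → 28 viewers.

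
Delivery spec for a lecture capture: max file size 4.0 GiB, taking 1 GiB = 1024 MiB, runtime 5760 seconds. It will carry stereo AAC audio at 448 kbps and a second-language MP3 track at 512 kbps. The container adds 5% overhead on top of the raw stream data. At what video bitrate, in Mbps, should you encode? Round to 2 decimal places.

4.72 Mbps

Budget: 4.0 GiB = 34359.7 Mb.
Stream payload after overhead: 34359.7 / 1.05 = 32723.6 Mb.
Total bitrate budget: 32723.6 Mb / 5760 s = 5.681 Mbps.
Audio total: 448 + 512 = 960 kbps = 0.960 Mbps.
Video: 5.681 − 0.960 = 4.721 Mbps.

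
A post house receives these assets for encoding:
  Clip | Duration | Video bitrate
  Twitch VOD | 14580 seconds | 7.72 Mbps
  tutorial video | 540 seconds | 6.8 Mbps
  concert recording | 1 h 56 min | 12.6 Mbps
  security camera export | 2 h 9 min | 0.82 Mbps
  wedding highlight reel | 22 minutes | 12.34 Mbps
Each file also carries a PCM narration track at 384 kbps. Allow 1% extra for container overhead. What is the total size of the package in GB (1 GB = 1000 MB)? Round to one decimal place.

Audio: 384 kbps = 0.384 Mbps.
Twitch VOD: 8.104 Mbps × 14580 s × 1.01 = 119337.9 Mb
tutorial video: 7.184 Mbps × 540 s × 1.01 = 3918.2 Mb
concert recording: 12.984 Mbps × 6960 s × 1.01 = 91272.3 Mb
security camera export: 1.204 Mbps × 7740 s × 1.01 = 9412.1 Mb
wedding highlight reel: 12.724 Mbps × 1320 s × 1.01 = 16963.6 Mb
Total: 240904.1 Mb = 30113.0 MB.
= 30.11 GB.

30.1 GB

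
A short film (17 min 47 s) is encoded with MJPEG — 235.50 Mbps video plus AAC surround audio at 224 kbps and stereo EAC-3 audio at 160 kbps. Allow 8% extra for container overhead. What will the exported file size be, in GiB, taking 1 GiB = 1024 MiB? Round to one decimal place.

17 min 47 s = 1067 s
Audio total: 224 + 160 = 384 kbps = 0.384 Mbps.
Total bitrate: 235.50 + 0.384 = 235.884 Mbps.
Stream data: 235.884 Mbps × 1067 s = 251688.2 Mb.
With 8% container overhead: ×1.08.
271,823 Mb = 33,977,910,780 bytes ÷ 1,073,741,824 = 31.64 GiB.

31.6 GiB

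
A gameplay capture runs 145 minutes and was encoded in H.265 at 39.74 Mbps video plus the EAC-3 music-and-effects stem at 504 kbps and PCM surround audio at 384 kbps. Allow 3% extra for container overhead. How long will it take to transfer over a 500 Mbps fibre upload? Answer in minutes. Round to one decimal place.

145 min = 8700 s
Audio total: 504 + 384 = 888 kbps = 0.888 Mbps.
Total bitrate: 40.628 Mbps.
File: 40.628 Mbps × 8700 s = 353463.6 Mb.
With 3% container overhead: ×1.03. → 364067.5 Mb.
At 500 Mbps: 364067.5 / 500 = 728.1 s ≈ 12.1 minutes.

12.1 minutes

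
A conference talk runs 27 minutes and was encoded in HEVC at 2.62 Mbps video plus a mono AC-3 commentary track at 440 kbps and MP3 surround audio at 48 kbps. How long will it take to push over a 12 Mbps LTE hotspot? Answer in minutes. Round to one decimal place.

27 min = 1620 s
Audio total: 440 + 48 = 488 kbps = 0.488 Mbps.
Total bitrate: 3.108 Mbps.
File: 3.108 Mbps × 1620 s = 5035.0 Mb.
At 12 Mbps: 5035.0 / 12 = 419.6 s ≈ 6.99 minutes.

7.0 minutes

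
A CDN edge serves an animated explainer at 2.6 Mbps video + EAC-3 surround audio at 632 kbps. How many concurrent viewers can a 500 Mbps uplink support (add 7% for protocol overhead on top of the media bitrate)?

Audio: 632 kbps = 0.632 Mbps.
Per-viewer media rate: 3.232 Mbps.
On the wire with 7% overhead: 3.458 Mbps.
500 Mbps = 500.0 Mbps; 500.0 / 3.458 = 144.58 → 144 viewers.

144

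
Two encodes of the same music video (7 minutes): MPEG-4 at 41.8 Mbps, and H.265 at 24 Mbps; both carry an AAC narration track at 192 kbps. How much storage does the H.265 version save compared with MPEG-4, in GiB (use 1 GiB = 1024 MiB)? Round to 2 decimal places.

7 min = 420 s
Audio: 192 kbps = 0.192 Mbps.
MPEG-4: 41.992 Mbps × 420 s = 17636.6 Mb = 2.053 GiB.
H.265: 24.192 Mbps × 420 s = 10160.6 Mb = 1.183 GiB.
Saving: 2.053 − 1.183 = 0.870 GiB.

0.87 GiB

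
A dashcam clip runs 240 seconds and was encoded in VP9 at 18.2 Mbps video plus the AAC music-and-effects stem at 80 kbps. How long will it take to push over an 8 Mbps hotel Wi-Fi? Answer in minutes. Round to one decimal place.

9.1 minutes

Audio: 80 kbps = 0.080 Mbps.
Total bitrate: 18.280 Mbps.
File: 18.280 Mbps × 240 s = 4387.2 Mb.
At 8 Mbps: 4387.2 / 8 = 548.4 s ≈ 9.14 minutes.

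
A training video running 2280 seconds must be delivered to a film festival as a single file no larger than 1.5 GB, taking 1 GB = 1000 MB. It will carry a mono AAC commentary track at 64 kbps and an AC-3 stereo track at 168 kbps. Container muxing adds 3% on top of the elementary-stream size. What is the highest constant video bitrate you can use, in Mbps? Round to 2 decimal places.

Budget: 1.5 GB = 12000.0 Mb.
Stream payload after overhead: 12000.0 / 1.03 = 11650.5 Mb.
Total bitrate budget: 11650.5 Mb / 2280 s = 5.110 Mbps.
Audio total: 64 + 168 = 232 kbps = 0.232 Mbps.
Video: 5.110 − 0.232 = 4.878 Mbps.

4.88 Mbps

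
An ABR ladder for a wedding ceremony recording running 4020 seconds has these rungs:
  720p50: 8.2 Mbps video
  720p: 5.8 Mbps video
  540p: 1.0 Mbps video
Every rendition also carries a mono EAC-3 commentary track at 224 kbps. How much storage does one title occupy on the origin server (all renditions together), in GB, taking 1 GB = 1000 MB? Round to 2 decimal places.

Audio: 224 kbps = 0.224 Mbps.
Sum of rendition bitrates: (8.2+0.224) + (5.8+0.224) + (1.0+0.224) = 15.672 Mbps.
× 4020 s = 63,001 Mb = 7,875 MB = 7.875 GB.

7.88 GB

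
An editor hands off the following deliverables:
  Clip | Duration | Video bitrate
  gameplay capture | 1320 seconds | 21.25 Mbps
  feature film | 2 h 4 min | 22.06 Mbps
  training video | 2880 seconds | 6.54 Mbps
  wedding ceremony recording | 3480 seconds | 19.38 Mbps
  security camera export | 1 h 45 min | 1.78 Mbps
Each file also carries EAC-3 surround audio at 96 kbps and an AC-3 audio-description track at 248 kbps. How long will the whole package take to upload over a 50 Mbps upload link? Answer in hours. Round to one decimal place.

1.7 hours

Audio total: 96 + 248 = 344 kbps = 0.344 Mbps.
gameplay capture: 21.594 Mbps × 1320 s = 28504.1 Mb
feature film: 22.404 Mbps × 7440 s = 166685.8 Mb
training video: 6.884 Mbps × 2880 s = 19825.9 Mb
wedding ceremony recording: 19.724 Mbps × 3480 s = 68639.5 Mb
security camera export: 2.124 Mbps × 6300 s = 13381.2 Mb
Total: 297036.5 Mb = 37129.6 MB.
At 50 Mbps: 297036.5 / 50 = 5941 s ≈ 1.65 hours.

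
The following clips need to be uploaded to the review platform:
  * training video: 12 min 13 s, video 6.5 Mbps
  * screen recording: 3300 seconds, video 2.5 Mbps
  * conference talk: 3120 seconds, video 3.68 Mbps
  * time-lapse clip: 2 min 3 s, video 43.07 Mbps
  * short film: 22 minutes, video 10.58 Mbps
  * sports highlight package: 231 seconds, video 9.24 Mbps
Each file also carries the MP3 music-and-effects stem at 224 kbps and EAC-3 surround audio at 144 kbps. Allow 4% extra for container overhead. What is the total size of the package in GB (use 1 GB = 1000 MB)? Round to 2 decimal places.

Audio total: 224 + 144 = 368 kbps = 0.368 Mbps.
training video: 6.868 Mbps × 733 s × 1.04 = 5235.6 Mb
screen recording: 2.868 Mbps × 3300 s × 1.04 = 9843.0 Mb
conference talk: 4.048 Mbps × 3120 s × 1.04 = 13135.0 Mb
time-lapse clip: 43.438 Mbps × 123 s × 1.04 = 5556.6 Mb
short film: 10.948 Mbps × 1320 s × 1.04 = 15029.4 Mb
sports highlight package: 9.608 Mbps × 231 s × 1.04 = 2308.2 Mb
Total: 51107.8 Mb = 6388.5 MB.
= 6.388 GB.

6.39 GB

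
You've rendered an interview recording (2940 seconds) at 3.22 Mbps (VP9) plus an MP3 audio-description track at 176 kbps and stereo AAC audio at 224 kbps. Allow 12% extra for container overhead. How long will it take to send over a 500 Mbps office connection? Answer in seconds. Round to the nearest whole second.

24 seconds

Audio total: 176 + 224 = 400 kbps = 0.400 Mbps.
Total bitrate: 3.620 Mbps.
File: 3.620 Mbps × 2940 s = 10642.8 Mb.
With 12% container overhead: ×1.12. → 11919.9 Mb.
At 500 Mbps: 11919.9 / 500 = 23.8 s ≈ 23.8 seconds.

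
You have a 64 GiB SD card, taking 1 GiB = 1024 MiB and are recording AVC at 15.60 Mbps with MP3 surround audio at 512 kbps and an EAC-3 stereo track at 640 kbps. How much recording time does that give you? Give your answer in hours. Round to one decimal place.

Audio total: 512 + 640 = 1152 kbps = 1.152 Mbps.
Total bitrate: 15.60 + 1.152 = 16.752 Mbps.
Capacity: 64 GiB = 549,756 Mb.
Recording time: 549,756 / 16.752 = 32,817 s ≈ 9.12 hours.

9.1 hours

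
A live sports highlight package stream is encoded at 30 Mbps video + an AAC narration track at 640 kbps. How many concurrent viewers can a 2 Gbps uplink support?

Audio: 640 kbps = 0.640 Mbps.
Per-viewer media rate: 30.640 Mbps.
2 Gbps = 2,000 Mbps; 2,000 / 30.640 = 65.27 → 65 viewers.

65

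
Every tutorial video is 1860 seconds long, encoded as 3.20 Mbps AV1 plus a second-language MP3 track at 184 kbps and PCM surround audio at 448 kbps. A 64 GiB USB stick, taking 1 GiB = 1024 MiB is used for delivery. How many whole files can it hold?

77

Audio total: 184 + 448 = 632 kbps = 0.632 Mbps.
Total bitrate: 3.832 Mbps.
Per item: 3.832 Mbps × 1860 s = 7,128 Mb = 890.9 MB.
Capacity: 64 GiB = 549,756 Mb; 77.13 items → 77 complete.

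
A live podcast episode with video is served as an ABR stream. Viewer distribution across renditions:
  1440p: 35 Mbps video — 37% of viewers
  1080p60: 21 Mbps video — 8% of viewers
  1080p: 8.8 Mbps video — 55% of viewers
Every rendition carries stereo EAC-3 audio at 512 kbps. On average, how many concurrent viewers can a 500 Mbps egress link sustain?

25

Audio: 512 kbps = 0.512 Mbps.
Average per-viewer bitrate: 0.37×35.512 + 0.08×21.512 + 0.55×9.312 = 19.982 Mbps.
500 Mbps = 500.0 Mbps; 500.0 / 19.982 = 25.02 → 25.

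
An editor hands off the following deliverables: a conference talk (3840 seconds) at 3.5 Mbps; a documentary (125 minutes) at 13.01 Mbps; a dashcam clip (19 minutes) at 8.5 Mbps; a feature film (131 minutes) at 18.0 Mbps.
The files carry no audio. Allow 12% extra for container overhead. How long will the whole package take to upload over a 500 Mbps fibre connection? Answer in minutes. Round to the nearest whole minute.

10 minutes

conference talk: 3.500 Mbps × 3840 s × 1.12 = 15052.8 Mb
documentary: 13.010 Mbps × 7500 s × 1.12 = 109284.0 Mb
dashcam clip: 8.500 Mbps × 1140 s × 1.12 = 10852.8 Mb
feature film: 18.000 Mbps × 7860 s × 1.12 = 158457.6 Mb
Total: 293647.2 Mb = 36705.9 MB.
At 500 Mbps: 293647.2 / 500 = 587 s ≈ 9.79 minutes.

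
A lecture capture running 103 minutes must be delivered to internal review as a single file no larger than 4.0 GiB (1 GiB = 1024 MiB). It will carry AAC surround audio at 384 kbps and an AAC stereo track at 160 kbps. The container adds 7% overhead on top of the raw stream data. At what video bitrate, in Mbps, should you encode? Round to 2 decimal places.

Budget: 4.0 GiB = 34359.7 Mb.
Stream payload after overhead: 34359.7 / 1.07 = 32111.9 Mb.
103 min = 6180 s
Total bitrate budget: 32111.9 Mb / 6180 s = 5.196 Mbps.
Audio total: 384 + 160 = 544 kbps = 0.544 Mbps.
Video: 5.196 − 0.544 = 4.652 Mbps.

4.65 Mbps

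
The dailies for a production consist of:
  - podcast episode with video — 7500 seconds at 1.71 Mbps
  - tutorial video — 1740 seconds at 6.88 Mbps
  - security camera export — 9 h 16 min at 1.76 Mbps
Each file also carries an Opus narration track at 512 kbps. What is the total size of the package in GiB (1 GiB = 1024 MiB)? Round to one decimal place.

Audio: 512 kbps = 0.512 Mbps.
podcast episode with video: 2.222 Mbps × 7500 s = 16665.0 Mb
tutorial video: 7.392 Mbps × 1740 s = 12862.1 Mb
security camera export: 2.272 Mbps × 33360 s = 75793.9 Mb
Total: 105321.0 Mb = 13165.1 MB.
= 12.26 GiB.

12.3 GiB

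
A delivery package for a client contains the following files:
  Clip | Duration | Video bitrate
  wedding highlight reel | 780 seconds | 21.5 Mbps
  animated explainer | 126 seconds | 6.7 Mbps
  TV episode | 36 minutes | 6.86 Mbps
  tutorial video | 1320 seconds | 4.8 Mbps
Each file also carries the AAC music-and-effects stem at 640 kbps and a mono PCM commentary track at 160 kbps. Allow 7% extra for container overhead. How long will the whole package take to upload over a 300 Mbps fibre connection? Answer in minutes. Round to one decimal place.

2.5 minutes

Audio total: 640 + 160 = 800 kbps = 0.800 Mbps.
wedding highlight reel: 22.300 Mbps × 780 s × 1.07 = 18611.6 Mb
animated explainer: 7.500 Mbps × 126 s × 1.07 = 1011.1 Mb
TV episode: 7.660 Mbps × 2160 s × 1.07 = 17703.8 Mb
tutorial video: 5.600 Mbps × 1320 s × 1.07 = 7909.4 Mb
Total: 45236.0 Mb = 5654.5 MB.
At 300 Mbps: 45236.0 / 300 = 151 s ≈ 2.51 minutes.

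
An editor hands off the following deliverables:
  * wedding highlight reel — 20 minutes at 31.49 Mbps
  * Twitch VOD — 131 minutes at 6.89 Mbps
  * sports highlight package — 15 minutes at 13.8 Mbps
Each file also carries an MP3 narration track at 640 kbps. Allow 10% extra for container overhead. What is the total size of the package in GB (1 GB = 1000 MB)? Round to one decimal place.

15.2 GB

Audio: 640 kbps = 0.640 Mbps.
wedding highlight reel: 32.130 Mbps × 1200 s × 1.10 = 42411.6 Mb
Twitch VOD: 7.530 Mbps × 7860 s × 1.10 = 65104.4 Mb
sports highlight package: 14.440 Mbps × 900 s × 1.10 = 14295.6 Mb
Total: 121811.6 Mb = 15226.4 MB.
= 15.23 GB.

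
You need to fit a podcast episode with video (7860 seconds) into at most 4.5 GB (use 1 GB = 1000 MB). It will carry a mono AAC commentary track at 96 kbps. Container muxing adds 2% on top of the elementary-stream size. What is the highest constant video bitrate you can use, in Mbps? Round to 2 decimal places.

Budget: 4.5 GB = 36000.0 Mb.
Stream payload after overhead: 36000.0 / 1.02 = 35294.1 Mb.
Total bitrate budget: 35294.1 Mb / 7860 s = 4.490 Mbps.
Audio: 96 kbps = 0.096 Mbps.
Video: 4.490 − 0.096 = 4.394 Mbps.

4.39 Mbps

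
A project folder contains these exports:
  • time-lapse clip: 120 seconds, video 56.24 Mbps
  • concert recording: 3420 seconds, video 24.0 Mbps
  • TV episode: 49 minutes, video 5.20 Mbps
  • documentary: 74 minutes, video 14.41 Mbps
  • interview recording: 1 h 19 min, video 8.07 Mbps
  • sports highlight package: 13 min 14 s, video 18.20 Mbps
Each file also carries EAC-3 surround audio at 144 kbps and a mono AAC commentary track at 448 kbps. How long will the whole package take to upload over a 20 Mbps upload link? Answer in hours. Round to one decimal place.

Audio total: 144 + 448 = 592 kbps = 0.592 Mbps.
time-lapse clip: 56.832 Mbps × 120 s = 6819.8 Mb
concert recording: 24.592 Mbps × 3420 s = 84104.6 Mb
TV episode: 5.792 Mbps × 2940 s = 17028.5 Mb
documentary: 15.002 Mbps × 4440 s = 66608.9 Mb
interview recording: 8.662 Mbps × 4740 s = 41057.9 Mb
sports highlight package: 18.792 Mbps × 794 s = 14920.8 Mb
Total: 230540.6 Mb = 28817.6 MB.
At 20 Mbps: 230540.6 / 20 = 11527 s ≈ 3.2 hours.

3.2 hours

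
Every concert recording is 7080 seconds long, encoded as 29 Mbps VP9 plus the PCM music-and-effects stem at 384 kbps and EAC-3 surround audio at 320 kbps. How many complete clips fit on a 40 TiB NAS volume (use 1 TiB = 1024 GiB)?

Audio total: 384 + 320 = 704 kbps = 0.704 Mbps.
Total bitrate: 29.704 Mbps.
Per item: 29.704 Mbps × 7080 s = 210,304 Mb = 26,288 MB.
Capacity: 40 TiB = 351,843,721 Mb; 1673.02 items → 1673 complete.

1673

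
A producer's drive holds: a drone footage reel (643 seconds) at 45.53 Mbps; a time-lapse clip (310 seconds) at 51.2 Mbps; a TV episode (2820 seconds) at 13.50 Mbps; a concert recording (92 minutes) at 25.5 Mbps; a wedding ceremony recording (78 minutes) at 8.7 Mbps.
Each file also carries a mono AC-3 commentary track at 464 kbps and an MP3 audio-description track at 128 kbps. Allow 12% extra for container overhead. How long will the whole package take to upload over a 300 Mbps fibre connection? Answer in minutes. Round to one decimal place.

Audio total: 464 + 128 = 592 kbps = 0.592 Mbps.
drone footage reel: 46.122 Mbps × 643 s × 1.12 = 33215.2 Mb
time-lapse clip: 51.792 Mbps × 310 s × 1.12 = 17982.2 Mb
TV episode: 14.092 Mbps × 2820 s × 1.12 = 44508.2 Mb
concert recording: 26.092 Mbps × 5520 s × 1.12 = 161311.2 Mb
wedding ceremony recording: 9.292 Mbps × 4680 s × 1.12 = 48704.9 Mb
Total: 305721.7 Mb = 38215.2 MB.
At 300 Mbps: 305721.7 / 300 = 1019 s ≈ 17 minutes.

17.0 minutes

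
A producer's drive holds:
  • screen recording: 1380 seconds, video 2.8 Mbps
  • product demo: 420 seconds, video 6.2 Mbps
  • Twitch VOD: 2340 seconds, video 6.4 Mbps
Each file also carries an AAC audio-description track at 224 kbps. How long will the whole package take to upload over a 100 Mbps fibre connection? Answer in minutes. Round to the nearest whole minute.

4 minutes

Audio: 224 kbps = 0.224 Mbps.
screen recording: 3.024 Mbps × 1380 s = 4173.1 Mb
product demo: 6.424 Mbps × 420 s = 2698.1 Mb
Twitch VOD: 6.624 Mbps × 2340 s = 15500.2 Mb
Total: 22371.4 Mb = 2796.4 MB.
At 100 Mbps: 22371.4 / 100 = 224 s ≈ 3.73 minutes.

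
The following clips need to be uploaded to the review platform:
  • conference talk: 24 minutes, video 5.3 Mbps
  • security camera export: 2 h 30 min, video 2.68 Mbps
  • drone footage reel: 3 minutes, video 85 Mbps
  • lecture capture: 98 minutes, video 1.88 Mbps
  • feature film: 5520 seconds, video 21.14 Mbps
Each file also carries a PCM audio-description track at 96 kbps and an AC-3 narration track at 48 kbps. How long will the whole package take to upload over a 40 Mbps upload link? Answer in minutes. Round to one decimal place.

Audio total: 96 + 48 = 144 kbps = 0.144 Mbps.
conference talk: 5.444 Mbps × 1440 s = 7839.4 Mb
security camera export: 2.824 Mbps × 9000 s = 25416.0 Mb
drone footage reel: 85.144 Mbps × 180 s = 15325.9 Mb
lecture capture: 2.024 Mbps × 5880 s = 11901.1 Mb
feature film: 21.284 Mbps × 5520 s = 117487.7 Mb
Total: 177970.1 Mb = 22246.3 MB.
At 40 Mbps: 177970.1 / 40 = 4449 s ≈ 74.2 minutes.

74.2 minutes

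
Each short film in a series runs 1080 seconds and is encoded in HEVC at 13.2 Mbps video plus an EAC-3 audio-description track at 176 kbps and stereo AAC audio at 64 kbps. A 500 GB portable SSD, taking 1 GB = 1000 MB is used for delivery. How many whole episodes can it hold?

Audio total: 176 + 64 = 240 kbps = 0.240 Mbps.
Total bitrate: 13.440 Mbps.
Per item: 13.440 Mbps × 1080 s = 14,515 Mb = 1,814 MB.
Capacity: 500 GB = 4,000,000 Mb; 275.57 items → 275 complete.

275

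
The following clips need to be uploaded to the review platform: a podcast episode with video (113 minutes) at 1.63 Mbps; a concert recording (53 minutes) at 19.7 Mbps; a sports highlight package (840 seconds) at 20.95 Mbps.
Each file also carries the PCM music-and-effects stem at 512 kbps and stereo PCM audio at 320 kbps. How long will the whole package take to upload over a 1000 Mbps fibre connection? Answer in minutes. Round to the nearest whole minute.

2 minutes

Audio total: 512 + 320 = 832 kbps = 0.832 Mbps.
podcast episode with video: 2.462 Mbps × 6780 s = 16692.4 Mb
concert recording: 20.532 Mbps × 3180 s = 65291.8 Mb
sports highlight package: 21.782 Mbps × 840 s = 18296.9 Mb
Total: 100281.0 Mb = 12535.1 MB.
At 1000 Mbps: 100281.0 / 1000 = 100 s ≈ 1.67 minutes.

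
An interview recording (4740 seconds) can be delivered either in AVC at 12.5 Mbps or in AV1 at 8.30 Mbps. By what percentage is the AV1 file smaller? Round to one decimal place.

33.6%

AVC: 12.500 Mbps × 4740 s = 59250.0 Mb = 7.406 GB.
AV1: 8.300 Mbps × 4740 s = 39342.0 Mb = 4.918 GB.
Reduction: (1 − 4.918/7.406) × 100 = 33.60%.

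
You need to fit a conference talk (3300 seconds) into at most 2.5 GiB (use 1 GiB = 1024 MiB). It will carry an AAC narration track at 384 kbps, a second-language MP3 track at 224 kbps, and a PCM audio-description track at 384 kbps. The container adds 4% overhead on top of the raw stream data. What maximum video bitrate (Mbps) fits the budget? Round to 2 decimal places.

5.27 Mbps

Budget: 2.5 GiB = 21474.8 Mb.
Stream payload after overhead: 21474.8 / 1.04 = 20648.9 Mb.
Total bitrate budget: 20648.9 Mb / 3300 s = 6.257 Mbps.
Audio total: 384 + 224 + 384 = 992 kbps = 0.992 Mbps.
Video: 6.257 − 0.992 = 5.265 Mbps.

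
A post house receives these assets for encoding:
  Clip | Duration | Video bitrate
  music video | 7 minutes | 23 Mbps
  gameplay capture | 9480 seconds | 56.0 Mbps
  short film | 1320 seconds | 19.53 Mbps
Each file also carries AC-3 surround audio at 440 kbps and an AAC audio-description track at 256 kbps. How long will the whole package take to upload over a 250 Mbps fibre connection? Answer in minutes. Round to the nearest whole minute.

38 minutes

Audio total: 440 + 256 = 696 kbps = 0.696 Mbps.
music video: 23.696 Mbps × 420 s = 9952.3 Mb
gameplay capture: 56.696 Mbps × 9480 s = 537478.1 Mb
short film: 20.226 Mbps × 1320 s = 26698.3 Mb
Total: 574128.7 Mb = 71766.1 MB.
At 250 Mbps: 574128.7 / 250 = 2297 s ≈ 38.3 minutes.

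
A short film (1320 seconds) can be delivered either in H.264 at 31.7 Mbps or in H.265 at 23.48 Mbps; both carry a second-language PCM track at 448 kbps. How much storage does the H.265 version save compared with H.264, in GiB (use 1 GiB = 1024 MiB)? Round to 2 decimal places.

Audio: 448 kbps = 0.448 Mbps.
H.264: 32.148 Mbps × 1320 s = 42435.4 Mb = 4.940 GiB.
H.265: 23.928 Mbps × 1320 s = 31585.0 Mb = 3.677 GiB.
Saving: 4.940 − 3.677 = 1.263 GiB.

1.26 GiB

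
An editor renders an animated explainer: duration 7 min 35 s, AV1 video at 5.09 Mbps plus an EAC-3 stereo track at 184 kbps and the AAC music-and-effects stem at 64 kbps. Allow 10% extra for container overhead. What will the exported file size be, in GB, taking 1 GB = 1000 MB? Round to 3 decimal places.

0.334 GB

7 min 35 s = 455 s
Audio total: 184 + 64 = 248 kbps = 0.248 Mbps.
Total bitrate: 5.09 + 0.248 = 5.338 Mbps.
Stream data: 5.338 Mbps × 455 s = 2428.8 Mb.
With 10% container overhead: ×1.10.
2,672 Mb ÷ 8 = 334.0 MB → 0.334 GB.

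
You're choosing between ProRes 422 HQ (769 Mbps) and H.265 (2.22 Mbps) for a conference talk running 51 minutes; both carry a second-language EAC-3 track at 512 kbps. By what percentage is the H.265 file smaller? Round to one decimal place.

99.6%

51 min = 3060 s
Audio: 512 kbps = 0.512 Mbps.
ProRes 422 HQ: 769.512 Mbps × 3060 s = 2354706.7 Mb = 294.338 GB.
H.265: 2.732 Mbps × 3060 s = 8359.9 Mb = 1.045 GB.
Reduction: (1 − 1.045/294.338) × 100 = 99.64%.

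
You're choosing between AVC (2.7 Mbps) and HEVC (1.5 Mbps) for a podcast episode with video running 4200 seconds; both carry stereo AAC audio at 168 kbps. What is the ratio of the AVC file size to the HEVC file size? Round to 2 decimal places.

Audio: 168 kbps = 0.168 Mbps.
AVC: 2.868 Mbps × 4200 s = 12045.6 Mb = 1.506 GB.
HEVC: 1.668 Mbps × 4200 s = 7005.6 Mb = 0.876 GB.
Ratio: 1.506 / 0.876 = 1.719.

1.72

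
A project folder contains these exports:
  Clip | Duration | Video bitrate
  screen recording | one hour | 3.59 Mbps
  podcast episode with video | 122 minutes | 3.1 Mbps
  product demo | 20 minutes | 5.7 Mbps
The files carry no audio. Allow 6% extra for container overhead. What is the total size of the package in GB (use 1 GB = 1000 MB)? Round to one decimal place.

5.6 GB

screen recording: 3.590 Mbps × 3600 s × 1.06 = 13699.4 Mb
podcast episode with video: 3.100 Mbps × 7320 s × 1.06 = 24053.5 Mb
product demo: 5.700 Mbps × 1200 s × 1.06 = 7250.4 Mb
Total: 45003.4 Mb = 5625.4 MB.
= 5.625 GB.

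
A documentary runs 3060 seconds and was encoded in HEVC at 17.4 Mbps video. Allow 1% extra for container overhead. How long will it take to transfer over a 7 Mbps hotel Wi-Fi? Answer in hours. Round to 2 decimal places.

2.13 hours

File: 17.400 Mbps × 3060 s = 53244.0 Mb.
With 1% container overhead: ×1.01. → 53776.4 Mb.
At 7 Mbps: 53776.4 / 7 = 7682.3 s ≈ 2.13 hours.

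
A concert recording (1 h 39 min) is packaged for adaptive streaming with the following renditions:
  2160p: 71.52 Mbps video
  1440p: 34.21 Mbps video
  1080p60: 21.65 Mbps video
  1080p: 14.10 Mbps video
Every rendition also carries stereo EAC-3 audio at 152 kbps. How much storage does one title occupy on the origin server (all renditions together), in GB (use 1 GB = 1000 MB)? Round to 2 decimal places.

105.50 GB

1 h 39 min = 99 min = 5940 s
Audio: 152 kbps = 0.152 Mbps.
Sum of rendition bitrates: (71.52+0.152) + (34.21+0.152) + (21.65+0.152) + (14.10+0.152) = 142.088 Mbps.
× 5940 s = 844,003 Mb = 105,500 MB = 105.5 GB.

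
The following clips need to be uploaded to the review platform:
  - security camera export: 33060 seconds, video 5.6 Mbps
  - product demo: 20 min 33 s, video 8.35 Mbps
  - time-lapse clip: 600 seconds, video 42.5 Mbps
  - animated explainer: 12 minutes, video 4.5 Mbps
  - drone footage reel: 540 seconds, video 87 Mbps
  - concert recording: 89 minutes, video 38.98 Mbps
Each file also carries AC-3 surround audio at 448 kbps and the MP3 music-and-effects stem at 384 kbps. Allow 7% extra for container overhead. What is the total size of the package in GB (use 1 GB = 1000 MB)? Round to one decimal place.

Audio total: 448 + 384 = 832 kbps = 0.832 Mbps.
security camera export: 6.432 Mbps × 33060 s × 1.07 = 227526.9 Mb
product demo: 9.182 Mbps × 1233 s × 1.07 = 12113.9 Mb
time-lapse clip: 43.332 Mbps × 600 s × 1.07 = 27819.1 Mb
animated explainer: 5.332 Mbps × 720 s × 1.07 = 4107.8 Mb
drone footage reel: 87.832 Mbps × 540 s × 1.07 = 50749.3 Mb
concert recording: 39.812 Mbps × 5340 s × 1.07 = 227477.8 Mb
Total: 549794.8 Mb = 68724.4 MB.
= 68.72 GB.

68.7 GB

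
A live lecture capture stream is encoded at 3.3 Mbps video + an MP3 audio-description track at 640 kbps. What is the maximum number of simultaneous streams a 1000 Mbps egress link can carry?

253

Audio: 640 kbps = 0.640 Mbps.
Per-viewer media rate: 3.940 Mbps.
1000 Mbps = 1,000 Mbps; 1,000 / 3.940 = 253.81 → 253 viewers.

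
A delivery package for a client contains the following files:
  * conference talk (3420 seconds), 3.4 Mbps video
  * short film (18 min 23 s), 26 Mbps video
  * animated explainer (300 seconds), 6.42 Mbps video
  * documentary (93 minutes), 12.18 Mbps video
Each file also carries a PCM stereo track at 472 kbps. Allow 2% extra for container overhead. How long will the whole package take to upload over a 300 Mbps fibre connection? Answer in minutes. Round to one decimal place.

Audio: 472 kbps = 0.472 Mbps.
conference talk: 3.872 Mbps × 3420 s × 1.02 = 13507.1 Mb
short film: 26.472 Mbps × 1103 s × 1.02 = 29782.6 Mb
animated explainer: 6.892 Mbps × 300 s × 1.02 = 2109.0 Mb
documentary: 12.652 Mbps × 5580 s × 1.02 = 72010.1 Mb
Total: 117408.7 Mb = 14676.1 MB.
At 300 Mbps: 117408.7 / 300 = 391 s ≈ 6.52 minutes.

6.5 minutes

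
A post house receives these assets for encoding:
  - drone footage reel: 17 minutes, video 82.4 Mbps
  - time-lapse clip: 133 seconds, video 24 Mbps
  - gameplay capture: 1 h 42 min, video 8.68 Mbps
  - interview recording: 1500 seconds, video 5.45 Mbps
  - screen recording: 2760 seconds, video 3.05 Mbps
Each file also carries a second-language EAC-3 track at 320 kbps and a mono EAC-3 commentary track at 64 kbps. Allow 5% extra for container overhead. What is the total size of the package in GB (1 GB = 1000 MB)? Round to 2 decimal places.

21.18 GB

Audio total: 320 + 64 = 384 kbps = 0.384 Mbps.
drone footage reel: 82.784 Mbps × 1020 s × 1.05 = 88661.7 Mb
time-lapse clip: 24.384 Mbps × 133 s × 1.05 = 3405.2 Mb
gameplay capture: 9.064 Mbps × 6120 s × 1.05 = 58245.3 Mb
interview recording: 5.834 Mbps × 1500 s × 1.05 = 9188.5 Mb
screen recording: 3.434 Mbps × 2760 s × 1.05 = 9951.7 Mb
Total: 169452.4 Mb = 21181.6 MB.
= 21.18 GB.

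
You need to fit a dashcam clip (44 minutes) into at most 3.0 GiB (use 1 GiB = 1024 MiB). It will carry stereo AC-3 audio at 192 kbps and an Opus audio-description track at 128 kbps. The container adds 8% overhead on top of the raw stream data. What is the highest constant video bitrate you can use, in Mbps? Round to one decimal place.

Budget: 3.0 GiB = 25769.8 Mb.
Stream payload after overhead: 25769.8 / 1.08 = 23860.9 Mb.
44 min = 2640 s
Total bitrate budget: 23860.9 Mb / 2640 s = 9.038 Mbps.
Audio total: 192 + 128 = 320 kbps = 0.320 Mbps.
Video: 9.038 − 0.320 = 8.718 Mbps.

8.7 Mbps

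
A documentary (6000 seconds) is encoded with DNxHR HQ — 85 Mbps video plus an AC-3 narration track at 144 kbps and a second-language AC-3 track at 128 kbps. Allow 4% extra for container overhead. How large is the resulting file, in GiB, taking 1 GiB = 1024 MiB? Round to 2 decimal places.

Audio total: 144 + 128 = 272 kbps = 0.272 Mbps.
Total bitrate: 85 + 0.272 = 85.272 Mbps.
Stream data: 85.272 Mbps × 6000 s = 511632.0 Mb.
With 4% container overhead: ×1.04.
532,097 Mb = 66,512,160,000 bytes ÷ 1,073,741,824 = 61.94 GiB.

61.94 GiB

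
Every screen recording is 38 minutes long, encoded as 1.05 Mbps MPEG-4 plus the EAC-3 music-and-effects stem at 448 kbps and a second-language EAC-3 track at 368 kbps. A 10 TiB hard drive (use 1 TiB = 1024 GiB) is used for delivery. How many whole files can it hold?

20674

38 min = 2280 s
Audio total: 448 + 368 = 816 kbps = 0.816 Mbps.
Total bitrate: 1.866 Mbps.
Per item: 1.866 Mbps × 2280 s = 4,254 Mb = 531.8 MB.
Capacity: 10 TiB = 87,960,930 Mb; 20674.90 items → 20674 complete.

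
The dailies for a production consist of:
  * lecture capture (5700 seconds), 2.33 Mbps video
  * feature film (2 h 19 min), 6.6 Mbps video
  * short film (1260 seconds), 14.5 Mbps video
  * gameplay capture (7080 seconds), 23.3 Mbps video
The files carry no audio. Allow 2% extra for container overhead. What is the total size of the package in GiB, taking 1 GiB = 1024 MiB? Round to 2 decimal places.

lecture capture: 2.330 Mbps × 5700 s × 1.02 = 13546.6 Mb
feature film: 6.600 Mbps × 8340 s × 1.02 = 56144.9 Mb
short film: 14.500 Mbps × 1260 s × 1.02 = 18635.4 Mb
gameplay capture: 23.300 Mbps × 7080 s × 1.02 = 168263.3 Mb
Total: 256590.2 Mb = 32073.8 MB.
= 29.87 GiB.

29.87 GiB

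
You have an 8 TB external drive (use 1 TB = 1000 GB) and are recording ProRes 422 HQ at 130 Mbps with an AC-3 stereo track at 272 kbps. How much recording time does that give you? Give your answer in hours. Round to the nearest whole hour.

136 hours

Audio: 272 kbps = 0.272 Mbps.
Total bitrate: 130 + 0.272 = 130.272 Mbps.
Capacity: 8 TB = 64,000,000 Mb.
Recording time: 64,000,000 / 130.272 = 491,280 s ≈ 136 hours.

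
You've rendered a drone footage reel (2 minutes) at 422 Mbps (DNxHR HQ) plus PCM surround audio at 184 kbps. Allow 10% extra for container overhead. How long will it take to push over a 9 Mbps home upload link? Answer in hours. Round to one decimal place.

1.7 hours

2 min = 120 s
Audio: 184 kbps = 0.184 Mbps.
Total bitrate: 422.184 Mbps.
File: 422.184 Mbps × 120 s = 50662.1 Mb.
With 10% container overhead: ×1.10. → 55728.3 Mb.
At 9 Mbps: 55728.3 / 9 = 6192.0 s ≈ 1.72 hours.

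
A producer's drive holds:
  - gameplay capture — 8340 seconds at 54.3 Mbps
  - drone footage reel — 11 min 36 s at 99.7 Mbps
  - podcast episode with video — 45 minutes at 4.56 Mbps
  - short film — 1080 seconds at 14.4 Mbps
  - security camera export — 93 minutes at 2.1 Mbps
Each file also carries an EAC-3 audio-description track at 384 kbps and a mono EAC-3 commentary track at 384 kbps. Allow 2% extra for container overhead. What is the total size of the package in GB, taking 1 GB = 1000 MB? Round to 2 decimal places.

73.44 GB

Audio total: 384 + 384 = 768 kbps = 0.768 Mbps.
gameplay capture: 55.068 Mbps × 8340 s × 1.02 = 468452.5 Mb
drone footage reel: 100.468 Mbps × 696 s × 1.02 = 71324.2 Mb
podcast episode with video: 5.328 Mbps × 2700 s × 1.02 = 14673.3 Mb
short film: 15.168 Mbps × 1080 s × 1.02 = 16709.1 Mb
security camera export: 2.868 Mbps × 5580 s × 1.02 = 16323.5 Mb
Total: 587482.6 Mb = 73435.3 MB.
= 73.44 GB.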